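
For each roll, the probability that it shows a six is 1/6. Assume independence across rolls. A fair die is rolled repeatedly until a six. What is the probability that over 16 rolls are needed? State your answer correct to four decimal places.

0.0541

Y = number of rolls to the first success; geometric, p = 0.166667.
P(Y > 16) = P(first 16 all fail) = (1−p)^16 = 0.054088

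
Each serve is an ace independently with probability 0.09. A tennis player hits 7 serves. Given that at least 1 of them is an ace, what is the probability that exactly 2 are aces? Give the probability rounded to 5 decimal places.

X ~ Binomial(7, 0.09). Want P(X=2 | X≥1) = P(X=2) / P(X≥1).
P(X=2) = C(7,2)·0.09^2·0.91^5 = 0.1061479
P(X≥1) = 1 − 0.5167610 = 0.4832390
Ratio = 0.1061479 / 0.4832390 = 0.2196592

0.21966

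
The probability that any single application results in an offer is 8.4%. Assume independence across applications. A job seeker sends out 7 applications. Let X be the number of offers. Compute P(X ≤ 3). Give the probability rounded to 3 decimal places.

X ~ Binomial(7, 0.084); P(X ≤ 3) = Σ C(7,k) p^k (1−p)^(7−k) over k:
  k=0: C(7,0)·0.084^0·0.916^7 = 0.54109
  k=1: C(7,1)·0.084^1·0.916^6 = 0.34734
  k=2: C(7,2)·0.084^2·0.916^5 = 0.09556
  k=3: C(7,3)·0.084^3·0.916^4 = 0.01460
Total = 0.99858

0.999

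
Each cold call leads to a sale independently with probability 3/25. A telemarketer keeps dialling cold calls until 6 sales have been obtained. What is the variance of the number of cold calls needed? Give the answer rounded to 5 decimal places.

366.66667

Y = total cold calls until the sixth success; negative binomial with r=6, p=0.12.
Var(Y) = r(1−p)/p² = 6·0.88 / 0.12² = 366.6666667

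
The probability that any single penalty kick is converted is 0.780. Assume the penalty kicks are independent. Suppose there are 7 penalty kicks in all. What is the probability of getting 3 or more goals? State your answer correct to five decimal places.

X ~ Binomial(7, 0.78); P(X ≥ 3) = Σ C(7,k) p^k (1−p)^(7−k) over k:
  k=3: C(7,3)·0.78^3·0.22^4 = 0.0389083
  k=4: C(7,4)·0.78^4·0.22^3 = 0.1379477
  k=5: C(7,5)·0.78^5·0.22^2 = 0.2934524
  k=6: C(7,6)·0.78^6·0.22^1 = 0.3468074
  k=7: C(7,7)·0.78^7·0.22^0 = 0.1756557
Total = 0.9927715

0.99277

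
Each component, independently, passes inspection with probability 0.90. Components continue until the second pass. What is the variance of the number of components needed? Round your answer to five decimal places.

Y = total components until the second success; negative binomial with r=2, p=0.90.
Var(Y) = r(1−p)/p² = 2·0.10 / 0.90² = 0.2469136

0.24691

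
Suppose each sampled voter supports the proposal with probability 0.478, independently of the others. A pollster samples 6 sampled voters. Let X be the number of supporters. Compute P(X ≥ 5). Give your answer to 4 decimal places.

0.0901

X ~ Binomial(6, 0.478); P(X ≥ 5) = Σ C(6,k) p^k (1−p)^(6−k) over k:
  k=5: C(6,5)·0.478^5·0.522^1 = 0.078156
  k=6: C(6,6)·0.478^6·0.522^0 = 0.011928
Total = 0.090084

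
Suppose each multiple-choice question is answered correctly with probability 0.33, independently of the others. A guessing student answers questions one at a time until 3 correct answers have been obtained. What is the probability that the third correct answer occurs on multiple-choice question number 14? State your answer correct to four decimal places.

Y = trial on which the third success occurs; negative binomial, r=3, p=0.33.
P(Y=14) = C(13,2) · p^3 · (1−p)^11
= 78 · 0.035937 · 0.012213 = 0.034234

0.0342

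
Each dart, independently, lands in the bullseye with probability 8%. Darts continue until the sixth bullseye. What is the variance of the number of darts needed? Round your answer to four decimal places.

Y = total darts until the sixth success; negative binomial with r=6, p=0.08.
Var(Y) = r(1−p)/p² = 6·0.92 / 0.08² = 862.500000

862.5000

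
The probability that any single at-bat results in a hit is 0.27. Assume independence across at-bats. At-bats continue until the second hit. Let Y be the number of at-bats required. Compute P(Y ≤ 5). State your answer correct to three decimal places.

0.409

Finishing within 5 at-bats ⇔ at least 2 successes in the first 5. With X ~ Binomial(5, 0.27), P(Y ≤ 5) = 1 − P(X ≤ 1).
  k=0: C(5,0)·0.27^0·0.73^5 = 0.20731
  k=1: C(5,1)·0.27^1·0.73^4 = 0.38338
1 − 0.59068 = 0.40932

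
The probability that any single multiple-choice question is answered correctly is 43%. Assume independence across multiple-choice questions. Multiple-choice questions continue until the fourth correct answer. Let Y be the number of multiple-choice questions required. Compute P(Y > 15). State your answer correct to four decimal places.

0.0583

Needing more than 15 multiple-choice questions ⇔ fewer than 4 successes in the first 15. With X ~ Binomial(15, 0.43), P(Y > 15) = P(X ≤ 3).
  k=0: C(15,0)·0.43^0·0.57^15 = 0.000218
  k=1: C(15,1)·0.43^1·0.57^14 = 0.002465
  k=2: C(15,2)·0.43^2·0.57^13 = 0.013017
  k=3: C(15,3)·0.43^3·0.57^12 = 0.042552
P(X ≤ 3) = 0.058251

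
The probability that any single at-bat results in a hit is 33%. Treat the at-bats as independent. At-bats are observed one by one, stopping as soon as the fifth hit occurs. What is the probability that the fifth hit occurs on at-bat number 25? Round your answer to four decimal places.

Y = trial on which the fifth success occurs; negative binomial, r=5, p=0.33.
P(Y=25) = C(24,4) · p^5 · (1−p)^20
= 10626 · 0.0039135 · 0.00033227 = 0.013818

0.0138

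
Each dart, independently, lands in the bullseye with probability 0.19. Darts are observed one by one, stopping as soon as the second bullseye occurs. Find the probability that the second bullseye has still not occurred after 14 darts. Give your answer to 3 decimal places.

0.224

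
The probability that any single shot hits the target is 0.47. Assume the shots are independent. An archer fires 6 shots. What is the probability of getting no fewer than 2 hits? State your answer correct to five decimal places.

0.85990

X ~ Binomial(6, 0.47); P(X ≥ 2) = Σ C(6,k) p^k (1−p)^(6−k) over k:
  k=2: C(6,2)·0.47^2·0.53^4 = 0.2614511
  k=3: C(6,3)·0.47^3·0.53^3 = 0.3091371
  k=4: C(6,4)·0.47^4·0.53^2 = 0.2056054
  k=5: C(6,5)·0.47^5·0.53^1 = 0.0729317
  k=6: C(6,6)·0.47^6·0.53^0 = 0.0107792
Total = 0.8599045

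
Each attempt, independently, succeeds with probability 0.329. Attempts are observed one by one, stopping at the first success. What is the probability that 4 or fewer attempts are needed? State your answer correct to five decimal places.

Y = number of attempts to the first success; geometric, p = 0.329.
P(Y ≤ 4) = 1 − (1−p)^4 = 1 − 0.2027170 = 0.7972830

0.79728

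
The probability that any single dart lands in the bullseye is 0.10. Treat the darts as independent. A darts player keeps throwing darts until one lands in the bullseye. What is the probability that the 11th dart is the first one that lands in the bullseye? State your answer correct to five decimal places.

Geometric (trials to first success), p = 0.10.
P(Y = 11) = (1−p)^10 · p = 0.34868 · 0.10 = 0.0348678

0.03487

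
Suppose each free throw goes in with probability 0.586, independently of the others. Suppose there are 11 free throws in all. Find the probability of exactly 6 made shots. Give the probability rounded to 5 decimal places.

X ~ Binomial(n=11, p=0.586).
P(X=6) = C(11,6) · p^6 · (1−p)^5
= 462 · 0.040494 · 0.012162 = 0.2275251

0.22753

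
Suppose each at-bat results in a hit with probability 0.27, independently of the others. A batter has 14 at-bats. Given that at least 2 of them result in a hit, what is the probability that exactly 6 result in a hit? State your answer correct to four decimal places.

0.1015

X ~ Binomial(14, 0.27). Want P(X=6 | X≥2) = P(X=6) / P(X≥2).
P(X=6) = C(14,6)·0.27^6·0.73^8 = 0.093825
P(X≥2) = 1 − 0.012205 − 0.063196 = 0.924600
Ratio = 0.093825 / 0.924600 = 0.101477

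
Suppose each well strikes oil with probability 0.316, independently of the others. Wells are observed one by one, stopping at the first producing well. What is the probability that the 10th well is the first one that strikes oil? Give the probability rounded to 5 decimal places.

0.01036

Geometric (trials to first success), p = 0.316.
P(Y = 10) = (1−p)^9 · p = 0.032772 · 0.316 = 0.0103560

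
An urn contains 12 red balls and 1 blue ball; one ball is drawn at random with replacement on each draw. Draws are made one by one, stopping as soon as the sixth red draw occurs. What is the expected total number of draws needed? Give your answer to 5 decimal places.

6.50000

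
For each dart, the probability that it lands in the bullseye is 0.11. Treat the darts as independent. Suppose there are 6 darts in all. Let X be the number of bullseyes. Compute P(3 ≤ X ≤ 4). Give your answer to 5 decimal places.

0.02051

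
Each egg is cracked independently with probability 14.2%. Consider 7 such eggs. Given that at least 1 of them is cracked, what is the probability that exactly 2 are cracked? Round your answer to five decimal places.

X ~ Binomial(7, 0.142). Want P(X=2 | X≥1) = P(X=2) / P(X≥1).
P(X=2) = C(7,2)·0.142^2·0.858^5 = 0.1968940
P(X≥1) = 1 − 0.3423032 = 0.6576968
Ratio = 0.1968940 / 0.6576968 = 0.2993689

0.29937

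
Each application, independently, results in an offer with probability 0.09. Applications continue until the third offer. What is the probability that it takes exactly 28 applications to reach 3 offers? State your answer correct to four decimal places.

0.0242

Y = trial on which the third success occurs; negative binomial, r=3, p=0.09.
P(Y=28) = C(27,2) · p^3 · (1−p)^25
= 351 · 0.000729 · 0.094631 = 0.024214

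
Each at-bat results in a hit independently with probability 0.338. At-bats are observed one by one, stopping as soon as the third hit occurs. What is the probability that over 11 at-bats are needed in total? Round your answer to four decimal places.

0.2242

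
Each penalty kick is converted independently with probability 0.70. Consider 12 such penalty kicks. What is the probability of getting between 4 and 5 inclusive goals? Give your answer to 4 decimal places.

0.0369

X ~ Binomial(12, 0.70); P(4 ≤ X ≤ 5) = Σ C(12,k) p^k (1−p)^(12−k) over k:
  k=4: C(12,4)·0.70^4·0.30^8 = 0.007798
  k=5: C(12,5)·0.70^5·0.30^7 = 0.029111
Total = 0.036909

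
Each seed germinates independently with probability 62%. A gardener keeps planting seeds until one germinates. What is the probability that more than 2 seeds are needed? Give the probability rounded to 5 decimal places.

Y = number of seeds to the first success; geometric, p = 0.62.
P(Y > 2) = P(first 2 all fail) = (1−p)^2 = 0.1444000

0.14440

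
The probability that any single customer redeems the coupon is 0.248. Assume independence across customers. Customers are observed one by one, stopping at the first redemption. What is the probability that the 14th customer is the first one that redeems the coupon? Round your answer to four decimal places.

Geometric (trials to first success), p = 0.248.
P(Y = 14) = (1−p)^13 · p = 0.024594 · 0.248 = 0.006099

0.0061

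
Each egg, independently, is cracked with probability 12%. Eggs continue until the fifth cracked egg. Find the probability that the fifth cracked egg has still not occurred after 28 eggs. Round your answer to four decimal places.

0.7597

Needing more than 28 eggs ⇔ fewer than 5 successes in the first 28. With X ~ Binomial(28, 0.12), P(Y > 28) = P(X ≤ 4).
  k=0: C(28,0)·0.12^0·0.88^28 = 0.027894
  k=1: C(28,1)·0.12^1·0.88^27 = 0.106505
  k=2: C(28,2)·0.12^2·0.88^26 = 0.196067
  k=3: C(28,3)·0.12^3·0.88^25 = 0.231715
  k=4: C(28,4)·0.12^4·0.88^24 = 0.197485
P(X ≤ 4) = 0.759666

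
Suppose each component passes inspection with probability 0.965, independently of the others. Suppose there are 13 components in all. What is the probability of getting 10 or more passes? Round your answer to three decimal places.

X ~ Binomial(13, 0.965); P(X ≥ 10) = Σ C(13,k) p^k (1−p)^(13−k) over k:
  k=10: C(13,10)·0.965^10·0.035^3 = 0.00859
  k=11: C(13,11)·0.965^11·0.035^2 = 0.06457
  k=12: C(13,12)·0.965^12·0.035^1 = 0.29671
  k=13: C(13,13)·0.965^13·0.035^0 = 0.62930
Total = 0.99917

0.999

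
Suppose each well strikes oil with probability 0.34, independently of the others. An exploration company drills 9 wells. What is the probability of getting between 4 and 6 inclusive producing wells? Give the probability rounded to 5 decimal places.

0.35680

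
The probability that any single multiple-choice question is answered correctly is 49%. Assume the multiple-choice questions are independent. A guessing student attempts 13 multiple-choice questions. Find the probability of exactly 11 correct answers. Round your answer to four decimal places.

X ~ Binomial(n=13, p=0.49).
P(X=11) = C(13,11) · p^11 · (1−p)^2
= 78 · 0.00039098 · 0.2601 = 0.007932

0.0079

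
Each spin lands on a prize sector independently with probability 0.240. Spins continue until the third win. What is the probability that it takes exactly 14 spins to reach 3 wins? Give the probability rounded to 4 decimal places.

Y = trial on which the third success occurs; negative binomial, r=3, p=0.24.
P(Y=14) = C(13,2) · p^3 · (1−p)^11
= 78 · 0.013824 · 0.04886 = 0.052684

0.0527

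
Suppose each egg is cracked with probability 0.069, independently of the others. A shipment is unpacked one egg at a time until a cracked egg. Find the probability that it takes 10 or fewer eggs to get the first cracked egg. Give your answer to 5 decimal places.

0.51079

Y = number of eggs to the first success; geometric, p = 0.069.
P(Y ≤ 10) = 1 − (1−p)^10 = 1 − 0.4892117 = 0.5107883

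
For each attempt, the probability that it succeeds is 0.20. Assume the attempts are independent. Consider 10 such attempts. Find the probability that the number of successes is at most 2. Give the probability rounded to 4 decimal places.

0.6778

X ~ Binomial(10, 0.20); P(X ≤ 2) = Σ C(10,k) p^k (1−p)^(10−k) over k:
  k=0: C(10,0)·0.20^0·0.80^10 = 0.107374
  k=1: C(10,1)·0.20^1·0.80^9 = 0.268435
  k=2: C(10,2)·0.20^2·0.80^8 = 0.301990
Total = 0.677800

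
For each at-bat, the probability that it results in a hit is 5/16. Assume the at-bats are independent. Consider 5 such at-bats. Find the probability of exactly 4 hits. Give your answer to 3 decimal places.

0.033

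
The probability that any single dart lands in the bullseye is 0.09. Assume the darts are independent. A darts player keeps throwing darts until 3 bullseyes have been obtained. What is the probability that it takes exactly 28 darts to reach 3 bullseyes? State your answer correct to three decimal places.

0.024

Y = trial on which the third success occurs; negative binomial, r=3, p=0.09.
P(Y=28) = C(27,2) · p^3 · (1−p)^25
= 351 · 0.000729 · 0.094631 = 0.02421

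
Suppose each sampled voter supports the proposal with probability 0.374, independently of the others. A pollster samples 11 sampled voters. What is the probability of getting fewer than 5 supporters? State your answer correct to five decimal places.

0.60417

X ~ Binomial(11, 0.374); P(X ≤ 4) = Σ C(11,k) p^k (1−p)^(11−k) over k:
  k=0: C(11,0)·0.374^0·0.626^11 = 0.0057852
  k=1: C(11,1)·0.374^1·0.626^10 = 0.0380196
  k=2: C(11,2)·0.374^2·0.626^9 = 0.1135729
  k=3: C(11,3)·0.374^3·0.626^8 = 0.2035605
  k=4: C(11,4)·0.374^4·0.626^7 = 0.2432320
Total = 0.6041702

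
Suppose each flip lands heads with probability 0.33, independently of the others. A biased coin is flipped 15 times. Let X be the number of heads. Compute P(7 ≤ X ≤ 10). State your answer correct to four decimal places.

0.1934

X ~ Binomial(15, 0.33); P(7 ≤ X ≤ 10) = Σ C(15,k) p^k (1−p)^(15−k) over k:
  k=7: C(15,7)·0.33^7·0.67^8 = 0.111364
  k=8: C(15,8)·0.33^8·0.67^7 = 0.054851
  k=9: C(15,9)·0.33^9·0.67^6 = 0.021013
  k=10: C(15,10)·0.33^10·0.67^5 = 0.006210
Total = 0.193437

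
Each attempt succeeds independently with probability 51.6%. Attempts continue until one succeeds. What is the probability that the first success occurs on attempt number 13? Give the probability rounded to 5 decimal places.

0.00009

Geometric (trials to first success), p = 0.516.
P(Y = 13) = (1−p)^12 · p = 0.00016525 · 0.516 = 0.0000853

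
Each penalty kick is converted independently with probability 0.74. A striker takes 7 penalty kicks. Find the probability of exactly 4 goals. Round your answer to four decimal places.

X ~ Binomial(n=7, p=0.74).
P(X=4) = C(7,4) · p^4 · (1−p)^3
= 35 · 0.29987 · 0.017576 = 0.184465

0.1845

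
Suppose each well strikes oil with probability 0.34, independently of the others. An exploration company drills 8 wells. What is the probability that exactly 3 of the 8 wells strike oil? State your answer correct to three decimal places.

X ~ Binomial(n=8, p=0.34).
P(X=3) = C(8,3) · p^3 · (1−p)^5
= 56 · 0.039304 · 0.12523 = 0.27564

0.276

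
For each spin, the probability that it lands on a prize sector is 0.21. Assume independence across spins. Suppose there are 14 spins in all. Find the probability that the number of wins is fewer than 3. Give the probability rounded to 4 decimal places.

X ~ Binomial(14, 0.21); P(X ≤ 2) = Σ C(14,k) p^k (1−p)^(14−k) over k:
  k=0: C(14,0)·0.21^0·0.79^14 = 0.036879
  k=1: C(14,1)·0.21^1·0.79^13 = 0.137246
  k=2: C(14,2)·0.21^2·0.79^12 = 0.237140
Total = 0.411265

0.4113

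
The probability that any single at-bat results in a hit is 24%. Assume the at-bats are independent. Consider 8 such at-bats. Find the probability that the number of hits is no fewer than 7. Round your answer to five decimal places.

0.00029

X ~ Binomial(8, 0.24); P(X ≥ 7) = Σ C(8,k) p^k (1−p)^(8−k) over k:
  k=7: C(8,7)·0.24^7·0.76^1 = 0.0002789
  k=8: C(8,8)·0.24^8·0.76^0 = 0.0000110
Total = 0.0002899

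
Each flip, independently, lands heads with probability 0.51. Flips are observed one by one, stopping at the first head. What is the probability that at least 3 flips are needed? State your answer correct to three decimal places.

Y = number of flips to the first success; geometric, p = 0.51.
P(Y > 2) = P(first 2 all fail) = (1−p)^2 = 0.24010

0.240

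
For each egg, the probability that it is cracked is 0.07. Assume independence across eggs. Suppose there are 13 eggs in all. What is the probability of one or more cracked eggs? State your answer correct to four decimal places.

0.6107

P(at least one) = 1 − P(none) = 1 − (1 − 0.07)^13
= 1 − 0.389295 = 0.610705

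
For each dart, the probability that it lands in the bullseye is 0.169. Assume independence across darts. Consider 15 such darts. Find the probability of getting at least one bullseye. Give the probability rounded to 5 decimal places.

0.93777

P(at least one) = 1 − P(none) = 1 − (1 − 0.169)^15
= 1 − 0.0622322 = 0.9377678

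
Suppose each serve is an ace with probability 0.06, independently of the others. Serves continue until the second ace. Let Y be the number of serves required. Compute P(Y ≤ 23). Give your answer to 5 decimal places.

Finishing within 23 serves ⇔ at least 2 successes in the first 23. With X ~ Binomial(23, 0.06), P(Y ≤ 23) = 1 − P(X ≤ 1).
  k=0: C(23,0)·0.06^0·0.94^23 = 0.2409576
  k=1: C(23,1)·0.06^1·0.94^22 = 0.3537463
1 − 0.5947039 = 0.4052961

0.40530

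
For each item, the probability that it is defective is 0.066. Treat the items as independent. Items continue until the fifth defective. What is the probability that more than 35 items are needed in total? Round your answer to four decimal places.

0.9219

Needing more than 35 items ⇔ fewer than 5 successes in the first 35. With X ~ Binomial(35, 0.066), P(Y > 35) = P(X ≤ 4).
  k=0: C(35,0)·0.066^0·0.934^35 = 0.091652
  k=1: C(35,1)·0.066^1·0.934^34 = 0.226676
  k=2: C(35,2)·0.066^2·0.934^33 = 0.272303
  k=3: C(35,3)·0.066^3·0.934^32 = 0.211661
  k=4: C(35,4)·0.066^4·0.934^31 = 0.119654
P(X ≤ 4) = 0.921946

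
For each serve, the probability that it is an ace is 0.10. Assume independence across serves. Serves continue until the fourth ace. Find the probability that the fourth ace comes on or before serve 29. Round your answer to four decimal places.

Finishing within 29 serves ⇔ at least 4 successes in the first 29. With X ~ Binomial(29, 0.10), P(Y ≤ 29) = 1 − P(X ≤ 3).
  k=0: C(29,0)·0.10^0·0.90^29 = 0.047101
  k=1: C(29,1)·0.10^1·0.90^28 = 0.151771
  k=2: C(29,2)·0.10^2·0.90^27 = 0.236088
  k=3: C(29,3)·0.10^3·0.90^26 = 0.236088
1 − 0.671048 = 0.328952

0.3290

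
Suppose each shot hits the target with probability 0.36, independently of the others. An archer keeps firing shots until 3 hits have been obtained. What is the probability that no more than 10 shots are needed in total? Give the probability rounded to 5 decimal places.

Finishing within 10 shots ⇔ at least 3 successes in the first 10. With X ~ Binomial(10, 0.36), P(Y ≤ 10) = 1 − P(X ≤ 2).
  k=0: C(10,0)·0.36^0·0.64^10 = 0.0115292
  k=1: C(10,1)·0.36^1·0.64^9 = 0.0648518
  k=2: C(10,2)·0.36^2·0.64^8 = 0.1641562
1 − 0.2405373 = 0.7594627

0.75946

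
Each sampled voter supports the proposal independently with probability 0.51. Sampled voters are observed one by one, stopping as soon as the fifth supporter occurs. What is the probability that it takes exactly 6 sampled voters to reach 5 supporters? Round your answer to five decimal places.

Y = trial on which the fifth success occurs; negative binomial, r=5, p=0.51.
P(Y=6) = C(5,4) · p^5 · (1−p)^1
= 5 · 0.034503 · 0.49 = 0.0845312

0.08453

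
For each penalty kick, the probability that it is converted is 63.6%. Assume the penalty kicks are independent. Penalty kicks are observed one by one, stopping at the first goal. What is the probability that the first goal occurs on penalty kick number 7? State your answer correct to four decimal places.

0.0015

Geometric (trials to first success), p = 0.636.
P(Y = 7) = (1−p)^6 · p = 0.002326 · 0.636 = 0.001479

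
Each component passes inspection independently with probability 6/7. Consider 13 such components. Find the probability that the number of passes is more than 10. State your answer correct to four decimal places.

X ~ Binomial(13, 0.857143); P(X ≥ 11) = Σ C(13,k) p^k (1−p)^(13−k) over k:
  k=11: C(13,11)·0.857143^11·0.142857^2 = 0.292068
  k=12: C(13,12)·0.857143^12·0.142857^1 = 0.292068
  k=13: C(13,13)·0.857143^13·0.142857^0 = 0.134801
Total = 0.718936

0.7189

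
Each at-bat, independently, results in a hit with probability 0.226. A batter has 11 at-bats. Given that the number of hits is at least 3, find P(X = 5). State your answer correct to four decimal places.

X ~ Binomial(11, 0.226). Want P(X=5 | X≥3) = P(X=5) / P(X≥3).
P(X=5) = C(11,5)·0.226^5·0.774^6 = 0.058564
P(X≥3) = 1 − 0.059724 − 0.191827 − 0.280058 = 0.468390
Ratio = 0.058564 / 0.468390 = 0.125032

0.1250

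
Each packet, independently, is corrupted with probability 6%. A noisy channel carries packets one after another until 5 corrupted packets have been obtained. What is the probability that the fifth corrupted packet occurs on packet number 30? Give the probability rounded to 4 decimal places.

Y = trial on which the fifth success occurs; negative binomial, r=5, p=0.06.
P(Y=30) = C(29,4) · p^5 · (1−p)^25
= 23751 · 7.776e-07 · 0.21291 = 0.003932

0.0039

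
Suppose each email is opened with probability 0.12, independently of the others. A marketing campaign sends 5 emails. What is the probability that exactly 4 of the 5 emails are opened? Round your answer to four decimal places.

0.0009

X ~ Binomial(n=5, p=0.12).
P(X=4) = C(5,4) · p^4 · (1−p)^1
= 5 · 0.00020736 · 0.88 = 0.000912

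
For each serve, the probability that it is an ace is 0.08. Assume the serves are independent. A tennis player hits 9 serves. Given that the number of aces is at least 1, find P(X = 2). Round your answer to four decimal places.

0.2435

X ~ Binomial(9, 0.08). Want P(X=2 | X≥1) = P(X=2) / P(X≥1).
P(X=2) = C(9,2)·0.08^2·0.92^7 = 0.128528
P(X≥1) = 1 − 0.472161 = 0.527839
Ratio = 0.128528 / 0.527839 = 0.243498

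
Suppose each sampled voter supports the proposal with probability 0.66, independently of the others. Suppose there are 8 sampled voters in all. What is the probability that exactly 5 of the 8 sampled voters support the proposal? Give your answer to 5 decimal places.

X ~ Binomial(n=8, p=0.66).
P(X=5) = C(8,5) · p^5 · (1−p)^3
= 56 · 0.12523 · 0.039304 = 0.2756414

0.27564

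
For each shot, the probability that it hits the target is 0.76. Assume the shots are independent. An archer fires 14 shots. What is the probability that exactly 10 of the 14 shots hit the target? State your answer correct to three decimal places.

X ~ Binomial(n=14, p=0.76).
P(X=10) = C(14,10) · p^10 · (1−p)^4
= 1001 · 0.064289 · 0.0033178 = 0.21351

0.214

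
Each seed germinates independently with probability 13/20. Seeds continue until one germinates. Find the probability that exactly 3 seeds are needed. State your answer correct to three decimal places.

Geometric (trials to first success), p = 0.65.
P(Y = 3) = (1−p)^2 · p = 0.1225 · 0.65 = 0.07963

0.080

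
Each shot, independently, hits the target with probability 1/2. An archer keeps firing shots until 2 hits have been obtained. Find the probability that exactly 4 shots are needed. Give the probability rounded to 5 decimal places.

Y = trial on which the second success occurs; negative binomial, r=2, p=0.50.
P(Y=4) = C(3,1) · p^2 · (1−p)^2
= 3 · 0.25 · 0.25 = 0.1875000

0.18750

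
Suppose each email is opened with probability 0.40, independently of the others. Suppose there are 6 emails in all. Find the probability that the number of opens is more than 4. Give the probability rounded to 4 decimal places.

0.0410

X ~ Binomial(6, 0.40); P(X ≥ 5) = Σ C(6,k) p^k (1−p)^(6−k) over k:
  k=5: C(6,5)·0.40^5·0.60^1 = 0.036864
  k=6: C(6,6)·0.40^6·0.60^0 = 0.004096
Total = 0.040960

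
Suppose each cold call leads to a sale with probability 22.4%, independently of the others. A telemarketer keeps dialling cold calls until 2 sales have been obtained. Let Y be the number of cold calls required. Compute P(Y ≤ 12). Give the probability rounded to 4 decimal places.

Finishing within 12 cold calls ⇔ at least 2 successes in the first 12. With X ~ Binomial(12, 0.224), P(Y ≤ 12) = 1 − P(X ≤ 1).
  k=0: C(12,0)·0.224^0·0.776^12 = 0.047680
  k=1: C(12,1)·0.224^1·0.776^11 = 0.165161
1 − 0.212842 = 0.787158

0.7872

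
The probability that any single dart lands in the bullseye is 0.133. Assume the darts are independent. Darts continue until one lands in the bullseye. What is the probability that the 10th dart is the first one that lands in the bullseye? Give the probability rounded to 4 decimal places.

Geometric (trials to first success), p = 0.133.
P(Y = 10) = (1−p)^9 · p = 0.2768 · 0.133 = 0.036815

0.0368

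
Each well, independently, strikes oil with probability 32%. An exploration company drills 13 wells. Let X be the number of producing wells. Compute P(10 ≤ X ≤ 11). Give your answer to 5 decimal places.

X ~ Binomial(13, 0.32); P(10 ≤ X ≤ 11) = Σ C(13,k) p^k (1−p)^(13−k) over k:
  k=10: C(13,10)·0.32^10·0.68^3 = 0.0010125
  k=11: C(13,11)·0.32^11·0.68^2 = 0.0001299
Total = 0.0011424

0.00114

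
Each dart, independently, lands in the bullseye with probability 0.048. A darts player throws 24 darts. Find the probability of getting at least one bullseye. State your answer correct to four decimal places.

0.6929

P(at least one) = 1 − P(none) = 1 − (1 − 0.048)^24
= 1 − 0.307105 = 0.692895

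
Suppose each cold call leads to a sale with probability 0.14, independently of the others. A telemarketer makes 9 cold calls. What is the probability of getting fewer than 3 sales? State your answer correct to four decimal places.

0.8798

X ~ Binomial(9, 0.14); P(X ≤ 2) = Σ C(9,k) p^k (1−p)^(9−k) over k:
  k=0: C(9,0)·0.14^0·0.86^9 = 0.257327
  k=1: C(9,1)·0.14^1·0.86^8 = 0.377015
  k=2: C(9,2)·0.14^2·0.86^7 = 0.245498
Total = 0.879840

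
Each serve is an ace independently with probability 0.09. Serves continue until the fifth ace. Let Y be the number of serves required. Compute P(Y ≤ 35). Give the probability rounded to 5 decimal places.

0.20318

Finishing within 35 serves ⇔ at least 5 successes in the first 35. With X ~ Binomial(35, 0.09), P(Y ≤ 35) = 1 − P(X ≤ 4).
  k=0: C(35,0)·0.09^0·0.91^35 = 0.0368510
  k=1: C(35,1)·0.09^1·0.91^34 = 0.1275610
  k=2: C(35,2)·0.09^2·0.91^33 = 0.2144707
  k=3: C(35,3)·0.09^3·0.91^32 = 0.2333252
  k=4: C(35,4)·0.09^4·0.91^31 = 0.1846090
1 − 0.7968169 = 0.2031831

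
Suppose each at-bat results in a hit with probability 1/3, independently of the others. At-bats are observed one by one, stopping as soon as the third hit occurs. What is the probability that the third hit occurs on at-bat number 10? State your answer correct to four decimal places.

0.0780

Y = trial on which the third success occurs; negative binomial, r=3, p=0.333333.
P(Y=10) = C(9,2) · p^3 · (1−p)^7
= 36 · 0.037037 · 0.058528 = 0.078037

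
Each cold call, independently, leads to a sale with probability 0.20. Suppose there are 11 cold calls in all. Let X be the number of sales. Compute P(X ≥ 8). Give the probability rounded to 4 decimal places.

0.0002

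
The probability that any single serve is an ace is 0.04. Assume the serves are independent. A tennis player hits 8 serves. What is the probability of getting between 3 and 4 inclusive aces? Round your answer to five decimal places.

X ~ Binomial(8, 0.04); P(3 ≤ X ≤ 4) = Σ C(8,k) p^k (1−p)^(8−k) over k:
  k=3: C(8,3)·0.04^3·0.96^5 = 0.0029223
  k=4: C(8,4)·0.04^4·0.96^4 = 0.0001522
Total = 0.0030745

0.00307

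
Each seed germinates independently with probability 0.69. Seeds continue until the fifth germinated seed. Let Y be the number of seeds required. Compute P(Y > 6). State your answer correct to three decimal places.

0.601

Needing more than 6 seeds ⇔ fewer than 5 successes in the first 6. With X ~ Binomial(6, 0.69), P(Y > 6) = P(X ≤ 4).
  k=0: C(6,0)·0.69^0·0.31^6 = 0.00089
  k=1: C(6,1)·0.69^1·0.31^5 = 0.01185
  k=2: C(6,2)·0.69^2·0.31^4 = 0.06595
  k=3: C(6,3)·0.69^3·0.31^3 = 0.19573
  k=4: C(6,4)·0.69^4·0.31^2 = 0.32675
P(X ≤ 4) = 0.60117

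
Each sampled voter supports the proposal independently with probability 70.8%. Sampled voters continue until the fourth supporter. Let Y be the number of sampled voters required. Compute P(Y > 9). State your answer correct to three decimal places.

0.022

Needing more than 9 sampled voters ⇔ fewer than 4 successes in the first 9. With X ~ Binomial(9, 0.708), P(Y > 9) = P(X ≤ 3).
  k=0: C(9,0)·0.708^0·0.292^9 = 0.00002
  k=1: C(9,1)·0.708^1·0.292^8 = 0.00034
  k=2: C(9,2)·0.708^2·0.292^7 = 0.00327
  k=3: C(9,3)·0.708^3·0.292^6 = 0.01848
P(X ≤ 3) = 0.02210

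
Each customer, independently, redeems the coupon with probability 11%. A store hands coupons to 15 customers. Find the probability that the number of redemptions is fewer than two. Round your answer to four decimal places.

0.4969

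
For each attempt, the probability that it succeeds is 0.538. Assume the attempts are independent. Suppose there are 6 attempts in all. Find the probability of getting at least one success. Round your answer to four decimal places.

0.9903

P(at least one) = 1 − P(none) = 1 − (1 − 0.538)^6
= 1 − 0.009724 = 0.990276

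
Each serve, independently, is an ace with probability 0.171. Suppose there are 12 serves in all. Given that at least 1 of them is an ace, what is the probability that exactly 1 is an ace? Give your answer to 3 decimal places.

0.291

X ~ Binomial(12, 0.171). Want P(X=1 | X≥1) = P(X=1) / P(X≥1).
P(X=1) = C(12,1)·0.171^1·0.829^11 = 0.26078
P(X≥1) = 1 − 0.10535 = 0.89465
Ratio = 0.26078 / 0.89465 = 0.29149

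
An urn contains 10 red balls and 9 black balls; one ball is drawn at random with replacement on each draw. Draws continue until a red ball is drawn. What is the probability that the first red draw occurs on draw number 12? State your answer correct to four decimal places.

Geometric (trials to first success), p = 0.526316.
P(Y = 12) = (1−p)^11 · p = 0.00026939 · 0.526316 = 0.000142

0.0001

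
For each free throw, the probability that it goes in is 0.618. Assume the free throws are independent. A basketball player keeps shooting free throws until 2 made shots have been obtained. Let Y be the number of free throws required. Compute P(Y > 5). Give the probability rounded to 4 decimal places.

0.0739

Needing more than 5 free throws ⇔ fewer than 2 successes in the first 5. With X ~ Binomial(5, 0.618), P(Y > 5) = P(X ≤ 1).
  k=0: C(5,0)·0.618^0·0.382^5 = 0.008134
  k=1: C(5,1)·0.618^1·0.382^4 = 0.065798
P(X ≤ 1) = 0.073932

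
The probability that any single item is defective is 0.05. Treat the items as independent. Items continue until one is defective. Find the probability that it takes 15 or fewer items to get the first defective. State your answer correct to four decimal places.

0.5367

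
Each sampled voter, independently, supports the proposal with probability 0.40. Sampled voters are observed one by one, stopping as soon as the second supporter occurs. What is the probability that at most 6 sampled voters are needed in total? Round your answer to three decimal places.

Finishing within 6 sampled voters ⇔ at least 2 successes in the first 6. With X ~ Binomial(6, 0.40), P(Y ≤ 6) = 1 − P(X ≤ 1).
  k=0: C(6,0)·0.40^0·0.60^6 = 0.04666
  k=1: C(6,1)·0.40^1·0.60^5 = 0.18662
1 − 0.23328 = 0.76672

0.767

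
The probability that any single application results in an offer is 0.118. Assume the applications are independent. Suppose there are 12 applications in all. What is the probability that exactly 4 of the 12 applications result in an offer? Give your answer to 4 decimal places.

X ~ Binomial(n=12, p=0.118).
P(X=4) = C(12,4) · p^4 · (1−p)^8
= 495 · 0.00019388 · 0.36623 = 0.035146

0.0351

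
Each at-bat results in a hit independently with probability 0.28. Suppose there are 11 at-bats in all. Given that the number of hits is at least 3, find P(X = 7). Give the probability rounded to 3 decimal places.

0.019

X ~ Binomial(11, 0.28). Want P(X=7 | X≥3) = P(X=7) / P(X≥3).
P(X=7) = C(11,7)·0.28^7·0.72^4 = 0.01197
P(X≥3) = 1 − 0.02696 − 0.11531 − 0.22422 = 0.63351
Ratio = 0.01197 / 0.63351 = 0.01889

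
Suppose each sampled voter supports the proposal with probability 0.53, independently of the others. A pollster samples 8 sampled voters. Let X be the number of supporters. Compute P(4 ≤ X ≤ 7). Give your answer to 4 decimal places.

X ~ Binomial(8, 0.53); P(4 ≤ X ≤ 7) = Σ C(8,k) p^k (1−p)^(8−k) over k:
  k=4: C(8,4)·0.53^4·0.47^4 = 0.269521
  k=5: C(8,5)·0.53^5·0.47^3 = 0.243143
  k=6: C(8,6)·0.53^6·0.47^2 = 0.137091
  k=7: C(8,7)·0.53^7·0.47^1 = 0.044169
Total = 0.693924

0.6939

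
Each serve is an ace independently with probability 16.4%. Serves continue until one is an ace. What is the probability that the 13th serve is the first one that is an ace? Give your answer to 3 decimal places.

0.019

Geometric (trials to first success), p = 0.164.
P(Y = 13) = (1−p)^12 · p = 0.11654 · 0.164 = 0.01911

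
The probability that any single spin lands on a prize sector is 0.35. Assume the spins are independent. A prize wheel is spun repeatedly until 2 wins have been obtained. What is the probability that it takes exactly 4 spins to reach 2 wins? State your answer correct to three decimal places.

Y = trial on which the second success occurs; negative binomial, r=2, p=0.35.
P(Y=4) = C(3,1) · p^2 · (1−p)^2
= 3 · 0.1225 · 0.4225 = 0.15527

0.155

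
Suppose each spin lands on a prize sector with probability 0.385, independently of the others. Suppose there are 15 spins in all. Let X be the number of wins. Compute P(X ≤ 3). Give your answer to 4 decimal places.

0.1111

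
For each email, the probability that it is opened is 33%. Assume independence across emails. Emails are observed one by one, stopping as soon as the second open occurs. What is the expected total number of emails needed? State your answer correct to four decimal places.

Y = total emails until the second success; negative binomial with r=2, p=0.33.
E[Y] = r / p = 2 / 0.33 = 6.060606

6.0606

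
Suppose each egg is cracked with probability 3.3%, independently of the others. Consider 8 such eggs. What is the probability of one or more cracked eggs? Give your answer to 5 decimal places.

0.23544

P(at least one) = 1 − P(none) = 1 − (1 − 0.033)^8
= 1 − 0.7645604 = 0.2354396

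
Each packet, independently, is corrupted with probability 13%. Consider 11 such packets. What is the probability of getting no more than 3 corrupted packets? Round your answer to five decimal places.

0.95577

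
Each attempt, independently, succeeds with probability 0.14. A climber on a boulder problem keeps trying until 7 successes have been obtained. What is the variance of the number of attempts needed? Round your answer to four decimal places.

307.1429

Y = total attempts until the seventh success; negative binomial with r=7, p=0.14.
Var(Y) = r(1−p)/p² = 7·0.86 / 0.14² = 307.142857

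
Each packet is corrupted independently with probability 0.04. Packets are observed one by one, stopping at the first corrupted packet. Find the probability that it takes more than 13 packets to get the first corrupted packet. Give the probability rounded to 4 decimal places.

0.5882

Y = number of packets to the first success; geometric, p = 0.04.
P(Y > 13) = P(first 13 all fail) = (1−p)^13 = 0.588201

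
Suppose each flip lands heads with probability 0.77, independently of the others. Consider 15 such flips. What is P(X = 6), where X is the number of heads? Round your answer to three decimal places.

0.002

X ~ Binomial(n=15, p=0.77).
P(X=6) = C(15,6) · p^6 · (1−p)^9
= 5005 · 0.20842 · 1.8012e-06 = 0.00188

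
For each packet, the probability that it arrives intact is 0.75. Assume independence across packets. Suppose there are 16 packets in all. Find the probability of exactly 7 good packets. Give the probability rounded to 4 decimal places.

X ~ Binomial(n=16, p=0.75).
P(X=7) = C(16,7) · p^7 · (1−p)^9
= 11440 · 0.13348 · 3.8147e-06 = 0.005825

0.0058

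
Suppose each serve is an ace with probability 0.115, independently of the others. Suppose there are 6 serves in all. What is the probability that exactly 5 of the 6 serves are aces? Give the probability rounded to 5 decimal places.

0.00011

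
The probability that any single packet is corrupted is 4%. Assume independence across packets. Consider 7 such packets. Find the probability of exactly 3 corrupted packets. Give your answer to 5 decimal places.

X ~ Binomial(n=7, p=0.04).
P(X=3) = C(7,3) · p^3 · (1−p)^4
= 35 · 6.4e-05 · 0.84935 = 0.0019025

0.00190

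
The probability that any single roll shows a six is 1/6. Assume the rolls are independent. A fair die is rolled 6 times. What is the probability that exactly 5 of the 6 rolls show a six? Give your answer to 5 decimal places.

0.00064

X ~ Binomial(n=6, p=0.166667).
P(X=5) = C(6,5) · p^5 · (1−p)^1
= 6 · 0.0001286 · 0.83333 = 0.0006430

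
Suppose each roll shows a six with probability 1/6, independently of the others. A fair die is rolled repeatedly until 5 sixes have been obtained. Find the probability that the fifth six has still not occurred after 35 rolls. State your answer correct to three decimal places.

Needing more than 35 rolls ⇔ fewer than 5 successes in the first 35. With X ~ Binomial(35, 0.166667), P(Y > 35) = P(X ≤ 4).
  k=0: C(35,0)·0.166667^0·0.833333^35 = 0.00169
  k=1: C(35,1)·0.166667^1·0.833333^34 = 0.01185
  k=2: C(35,2)·0.166667^2·0.833333^33 = 0.04029
  k=3: C(35,3)·0.166667^3·0.833333^32 = 0.08865
  k=4: C(35,4)·0.166667^4·0.833333^31 = 0.14183
P(X ≤ 4) = 0.28432

0.284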